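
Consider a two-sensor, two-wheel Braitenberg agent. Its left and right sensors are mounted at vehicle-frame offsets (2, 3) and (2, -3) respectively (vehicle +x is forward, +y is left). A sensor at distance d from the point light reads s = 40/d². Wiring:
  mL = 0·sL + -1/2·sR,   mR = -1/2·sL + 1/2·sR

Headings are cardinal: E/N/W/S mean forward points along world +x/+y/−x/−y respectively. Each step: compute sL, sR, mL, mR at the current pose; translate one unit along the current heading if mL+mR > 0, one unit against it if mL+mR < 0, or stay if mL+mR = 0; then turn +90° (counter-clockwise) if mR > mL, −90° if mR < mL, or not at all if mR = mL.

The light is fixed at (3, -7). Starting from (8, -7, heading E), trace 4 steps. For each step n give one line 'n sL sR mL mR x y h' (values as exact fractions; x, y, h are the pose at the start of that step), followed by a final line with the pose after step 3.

0 20/29 20/29 -10/29 0 8 -7 E
1 8 40/53 -20/53 -192/53 7 -7 N
2 1 10/13 -5/13 -3/26 7 -8 E
3 40 40/37 -20/37 -720/37 6 -8 N
final 6 -9 E

n=0: pose=(8,-7,E); sL=20/29, sR=20/29; mL=-10/29, mR=0; mL+mR=-10/29 → advance -1; mR−mL=10/29 → turn +1·90°
n=1: pose=(7,-7,N); sL=8, sR=40/53; mL=-20/53, mR=-192/53; mL+mR=-4 → advance -1; mR−mL=-172/53 → turn -1·90°
n=2: pose=(7,-8,E); sL=1, sR=10/13; mL=-5/13, mR=-3/26; mL+mR=-1/2 → advance -1; mR−mL=7/26 → turn +1·90°
n=3: pose=(6,-8,N); sL=40, sR=40/37; mL=-20/37, mR=-720/37; mL+mR=-20 → advance -1; mR−mL=-700/37 → turn -1·90°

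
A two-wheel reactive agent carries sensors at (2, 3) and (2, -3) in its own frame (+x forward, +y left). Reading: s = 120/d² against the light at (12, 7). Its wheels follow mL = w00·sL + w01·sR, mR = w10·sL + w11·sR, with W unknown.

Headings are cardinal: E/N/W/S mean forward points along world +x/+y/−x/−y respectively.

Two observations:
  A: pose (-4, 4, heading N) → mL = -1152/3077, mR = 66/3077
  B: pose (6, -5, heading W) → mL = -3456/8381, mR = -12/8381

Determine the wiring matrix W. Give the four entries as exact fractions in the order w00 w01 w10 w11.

1 -1 -1 1/2

obs A: pose=(-4,4,N) → sL=60/181, sR=12/17, mL=-1152/3077, mR=66/3077
obs B: pose=(6,-5,W) → sL=120/289, sR=24/29, mL=-3456/8381, mR=-12/8381
sensor matrix S = [[60/181, 12/17], [120/289, 24/29]]; det S = -483840/25788337
solve [mL_A; mL_B] = S·[w00; w01] and [mR_A; mR_B] = S·[w10; w11]:
  w00 = 1, w01 = -1, w10 = -1, w11 = 1/2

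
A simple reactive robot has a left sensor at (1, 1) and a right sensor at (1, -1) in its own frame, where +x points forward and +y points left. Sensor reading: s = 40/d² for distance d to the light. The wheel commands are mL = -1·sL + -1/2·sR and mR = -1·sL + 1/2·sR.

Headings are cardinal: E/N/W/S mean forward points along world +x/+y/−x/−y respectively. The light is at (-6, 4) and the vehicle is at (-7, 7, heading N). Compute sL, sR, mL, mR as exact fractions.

2 5/2 -13/4 -3/4

left sensor world pos  = (-8, 8); dL² = 20
right sensor world pos = (-6, 8); dR² = 16
sL = 40/20 = 2
sR = 40/16 = 5/2
mL = -1·sL + -1/2·sR = -13/4
mR = -1·sL + 1/2·sR = -3/4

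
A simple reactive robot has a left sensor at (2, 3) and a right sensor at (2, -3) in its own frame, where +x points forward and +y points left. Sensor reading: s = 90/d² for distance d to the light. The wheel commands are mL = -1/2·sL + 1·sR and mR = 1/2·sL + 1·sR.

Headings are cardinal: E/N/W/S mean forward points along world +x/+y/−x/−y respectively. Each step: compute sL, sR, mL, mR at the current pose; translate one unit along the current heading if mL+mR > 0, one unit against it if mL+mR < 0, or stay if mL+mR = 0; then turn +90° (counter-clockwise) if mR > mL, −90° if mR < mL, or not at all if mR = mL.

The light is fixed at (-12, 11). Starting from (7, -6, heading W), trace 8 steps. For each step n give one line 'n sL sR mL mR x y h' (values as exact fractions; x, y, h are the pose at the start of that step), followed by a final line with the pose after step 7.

n=0: pose=(7,-6,W); sL=90/689, sR=18/97; mL=8037/66833, mR=16767/66833; mL+mR=36/97 → advance +1; mR−mL=90/689 → turn +1·90°
n=1: pose=(6,-6,S); sL=45/401, sR=45/293; mL=22905/234986, mR=49275/234986; mL+mR=90/293 → advance +1; mR−mL=45/401 → turn +1·90°
n=2: pose=(6,-7,E); sL=18/125, sR=90/841; mL=3681/105125, mR=18819/105125; mL+mR=180/841 → advance +1; mR−mL=18/125 → turn +1·90°
n=3: pose=(7,-7,N); sL=45/256, sR=9/74; mL=639/18944, mR=3969/18944; mL+mR=9/37 → advance +1; mR−mL=45/256 → turn +1·90°
n=4: pose=(7,-6,W); sL=90/689, sR=18/97; mL=8037/66833, mR=16767/66833; mL+mR=36/97 → advance +1; mR−mL=90/689 → turn +1·90°
n=5: pose=(6,-6,S); sL=45/401, sR=45/293; mL=22905/234986, mR=49275/234986; mL+mR=90/293 → advance +1; mR−mL=45/401 → turn +1·90°
n=6: pose=(6,-7,E); sL=18/125, sR=90/841; mL=3681/105125, mR=18819/105125; mL+mR=180/841 → advance +1; mR−mL=18/125 → turn +1·90°
n=7: pose=(7,-7,N); sL=45/256, sR=9/74; mL=639/18944, mR=3969/18944; mL+mR=9/37 → advance +1; mR−mL=45/256 → turn +1·90°

0 90/689 18/97 8037/66833 16767/66833 7 -6 W
1 45/401 45/293 22905/234986 49275/234986 6 -6 S
2 18/125 90/841 3681/105125 18819/105125 6 -7 E
3 45/256 9/74 639/18944 3969/18944 7 -7 N
4 90/689 18/97 8037/66833 16767/66833 7 -6 W
5 45/401 45/293 22905/234986 49275/234986 6 -6 S
6 18/125 90/841 3681/105125 18819/105125 6 -7 E
7 45/256 9/74 639/18944 3969/18944 7 -7 N
final 7 -6 W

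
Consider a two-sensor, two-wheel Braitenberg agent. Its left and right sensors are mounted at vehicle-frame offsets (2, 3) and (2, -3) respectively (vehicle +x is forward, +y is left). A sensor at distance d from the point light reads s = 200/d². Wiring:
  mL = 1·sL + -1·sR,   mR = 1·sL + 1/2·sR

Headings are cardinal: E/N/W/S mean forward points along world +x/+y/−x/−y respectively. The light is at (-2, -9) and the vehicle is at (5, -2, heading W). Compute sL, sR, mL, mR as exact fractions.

left sensor world pos  = (3, -5); dL² = 41
right sensor world pos = (3, 1); dR² = 125
sL = 200/41 = 200/41
sR = 200/125 = 8/5
mL = 1·sL + -1·sR = 672/205
mR = 1·sL + 1/2·sR = 1164/205

200/41 8/5 672/205 1164/205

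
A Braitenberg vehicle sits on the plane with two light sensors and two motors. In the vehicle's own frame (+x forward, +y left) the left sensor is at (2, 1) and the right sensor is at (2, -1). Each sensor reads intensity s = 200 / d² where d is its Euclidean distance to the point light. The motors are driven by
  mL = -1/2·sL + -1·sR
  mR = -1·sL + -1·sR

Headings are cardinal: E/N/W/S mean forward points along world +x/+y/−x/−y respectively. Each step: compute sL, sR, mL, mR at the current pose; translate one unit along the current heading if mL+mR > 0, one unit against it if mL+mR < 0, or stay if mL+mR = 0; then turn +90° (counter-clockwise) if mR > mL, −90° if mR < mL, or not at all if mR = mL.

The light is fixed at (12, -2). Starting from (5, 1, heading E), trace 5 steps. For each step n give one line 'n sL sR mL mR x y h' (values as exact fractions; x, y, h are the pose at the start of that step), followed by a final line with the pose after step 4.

n=0: pose=(5,1,E); sL=200/41, sR=200/29; mL=-11100/1189, mR=-14000/1189; mL+mR=-25100/1189 → advance -1; mR−mL=-100/41 → turn -1·90°
n=1: pose=(4,1,S); sL=4, sR=100/41; mL=-182/41, mR=-264/41; mL+mR=-446/41 → advance -1; mR−mL=-2 → turn -1·90°
n=2: pose=(4,2,W); sL=200/109, sR=8/5; mL=-1372/545, mR=-1872/545; mL+mR=-3244/545 → advance -1; mR−mL=-100/109 → turn -1·90°
n=3: pose=(5,2,N); sL=2, sR=25/9; mL=-34/9, mR=-43/9; mL+mR=-77/9 → advance -1; mR−mL=-1 → turn -1·90°
n=4: pose=(5,1,E); sL=200/41, sR=200/29; mL=-11100/1189, mR=-14000/1189; mL+mR=-25100/1189 → advance -1; mR−mL=-100/41 → turn -1·90°

0 200/41 200/29 -11100/1189 -14000/1189 5 1 E
1 4 100/41 -182/41 -264/41 4 1 S
2 200/109 8/5 -1372/545 -1872/545 4 2 W
3 2 25/9 -34/9 -43/9 5 2 N
4 200/41 200/29 -11100/1189 -14000/1189 5 1 E
final 4 1 S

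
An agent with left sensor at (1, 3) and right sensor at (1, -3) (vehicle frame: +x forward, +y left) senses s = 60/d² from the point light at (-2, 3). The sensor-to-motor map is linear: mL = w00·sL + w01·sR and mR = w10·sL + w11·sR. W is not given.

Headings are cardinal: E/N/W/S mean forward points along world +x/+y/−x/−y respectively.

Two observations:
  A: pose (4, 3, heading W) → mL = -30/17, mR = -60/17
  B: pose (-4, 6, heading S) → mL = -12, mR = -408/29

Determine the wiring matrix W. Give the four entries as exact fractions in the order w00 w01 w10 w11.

obs A: pose=(4,3,W) → sL=30/17, sR=30/17, mL=-30/17, mR=-60/17
obs B: pose=(-4,6,S) → sL=12, sR=60/29, mL=-12, mR=-408/29
sensor matrix S = [[30/17, 30/17], [12, 60/29]]; det S = -8640/493
solve [mL_A; mL_B] = S·[w00; w01] and [mR_A; mR_B] = S·[w10; w11]:
  w00 = -1, w01 = 0, w10 = -1, w11 = -1

-1 0 -1 -1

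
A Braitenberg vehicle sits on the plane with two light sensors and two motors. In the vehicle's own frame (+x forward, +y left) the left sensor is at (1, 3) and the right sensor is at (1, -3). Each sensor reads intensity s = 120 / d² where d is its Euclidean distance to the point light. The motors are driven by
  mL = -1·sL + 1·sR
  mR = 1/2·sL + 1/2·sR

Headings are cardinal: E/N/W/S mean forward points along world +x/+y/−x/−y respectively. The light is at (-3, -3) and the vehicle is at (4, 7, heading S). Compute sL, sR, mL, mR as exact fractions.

120/181 120/97 10080/17557 16680/17557

left sensor world pos  = (7, 6); dL² = 181
right sensor world pos = (1, 6); dR² = 97
sL = 120/181 = 120/181
sR = 120/97 = 120/97
mL = -1·sL + 1·sR = 10080/17557
mR = 1/2·sL + 1/2·sR = 16680/17557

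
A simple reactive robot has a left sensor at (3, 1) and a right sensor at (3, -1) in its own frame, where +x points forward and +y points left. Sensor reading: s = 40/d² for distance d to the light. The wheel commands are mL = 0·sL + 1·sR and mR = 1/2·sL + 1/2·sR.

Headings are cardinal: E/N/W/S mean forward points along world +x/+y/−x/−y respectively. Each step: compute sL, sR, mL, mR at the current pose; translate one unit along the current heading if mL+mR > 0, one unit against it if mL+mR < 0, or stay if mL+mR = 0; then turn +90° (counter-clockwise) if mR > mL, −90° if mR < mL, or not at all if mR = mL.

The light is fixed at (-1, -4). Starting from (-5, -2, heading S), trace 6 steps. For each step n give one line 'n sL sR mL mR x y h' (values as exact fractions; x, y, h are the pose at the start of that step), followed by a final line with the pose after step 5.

n=0: pose=(-5,-2,S); sL=4, sR=20/13; mL=20/13, mR=36/13; mL+mR=56/13 → advance +1; mR−mL=16/13 → turn +1·90°
n=1: pose=(-5,-3,E); sL=8, sR=40; mL=40, mR=24; mL+mR=64 → advance +1; mR−mL=-16 → turn -1·90°
n=2: pose=(-4,-3,S); sL=5, sR=2; mL=2, mR=7/2; mL+mR=11/2 → advance +1; mR−mL=3/2 → turn +1·90°
n=3: pose=(-4,-4,E); sL=40, sR=40; mL=40, mR=40; mL+mR=80 → advance +1; mR−mL=0 → turn +0·90°
n=4: pose=(-3,-4,E); sL=20, sR=20; mL=20, mR=20; mL+mR=40 → advance +1; mR−mL=0 → turn +0·90°
n=5: pose=(-2,-4,E); sL=8, sR=8; mL=8, mR=8; mL+mR=16 → advance +1; mR−mL=0 → turn +0·90°

0 4 20/13 20/13 36/13 -5 -2 S
1 8 40 40 24 -5 -3 E
2 5 2 2 7/2 -4 -3 S
3 40 40 40 40 -4 -4 E
4 20 20 20 20 -3 -4 E
5 8 8 8 8 -2 -4 E
final -1 -4 E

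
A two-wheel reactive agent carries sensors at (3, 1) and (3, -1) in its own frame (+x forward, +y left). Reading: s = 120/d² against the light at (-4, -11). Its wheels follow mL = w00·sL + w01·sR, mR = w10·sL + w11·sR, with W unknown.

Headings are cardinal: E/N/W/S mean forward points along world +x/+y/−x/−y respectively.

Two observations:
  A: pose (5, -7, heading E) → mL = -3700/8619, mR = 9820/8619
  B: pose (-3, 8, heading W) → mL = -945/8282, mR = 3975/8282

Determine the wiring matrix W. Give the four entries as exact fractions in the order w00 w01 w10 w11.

obs A: pose=(5,-7,E) → sL=120/169, sR=40/51, mL=-3700/8619, mR=9820/8619
obs B: pose=(-3,8,W) → sL=15/41, sR=30/101, mL=-945/8282, mR=3975/8282
sensor matrix S = [[120/169, 40/51], [15/41, 30/101]]; det S = -904600/11897093
solve [mL_A; mL_B] = S·[w00; w01] and [mR_A; mR_B] = S·[w10; w11]:
  w00 = 1/2, w01 = -1, w10 = 1/2, w11 = 1

1/2 -1 1/2 1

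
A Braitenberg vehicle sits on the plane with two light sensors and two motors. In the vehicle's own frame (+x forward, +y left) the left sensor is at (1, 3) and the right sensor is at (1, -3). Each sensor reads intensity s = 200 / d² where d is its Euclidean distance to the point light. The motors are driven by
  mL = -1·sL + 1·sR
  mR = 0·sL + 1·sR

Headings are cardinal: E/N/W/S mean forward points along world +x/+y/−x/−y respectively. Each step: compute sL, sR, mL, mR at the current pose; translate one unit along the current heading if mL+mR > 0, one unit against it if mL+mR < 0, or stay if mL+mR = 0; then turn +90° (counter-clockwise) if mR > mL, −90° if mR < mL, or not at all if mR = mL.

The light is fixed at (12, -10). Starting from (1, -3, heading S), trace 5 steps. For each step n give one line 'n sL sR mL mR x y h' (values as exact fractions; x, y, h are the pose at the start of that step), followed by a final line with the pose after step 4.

n=0: pose=(1,-3,S); sL=2, sR=25/29; mL=-33/29, mR=25/29; mL+mR=-8/29 → advance -1; mR−mL=2 → turn +1·90°
n=1: pose=(1,-2,E); sL=200/221, sR=8/5; mL=768/1105, mR=8/5; mL+mR=2536/1105 → advance +1; mR−mL=200/221 → turn +1·90°
n=2: pose=(2,-2,N); sL=4/5, sR=20/13; mL=48/65, mR=20/13; mL+mR=148/65 → advance +1; mR−mL=4/5 → turn +1·90°
n=3: pose=(2,-1,W); sL=200/157, sR=40/53; mL=-4320/8321, mR=40/53; mL+mR=1960/8321 → advance +1; mR−mL=200/157 → turn +1·90°
n=4: pose=(1,-1,S); sL=25/16, sR=10/13; mL=-165/208, mR=10/13; mL+mR=-5/208 → advance -1; mR−mL=25/16 → turn +1·90°

0 2 25/29 -33/29 25/29 1 -3 S
1 200/221 8/5 768/1105 8/5 1 -2 E
2 4/5 20/13 48/65 20/13 2 -2 N
3 200/157 40/53 -4320/8321 40/53 2 -1 W
4 25/16 10/13 -165/208 10/13 1 -1 S
final 1 0 E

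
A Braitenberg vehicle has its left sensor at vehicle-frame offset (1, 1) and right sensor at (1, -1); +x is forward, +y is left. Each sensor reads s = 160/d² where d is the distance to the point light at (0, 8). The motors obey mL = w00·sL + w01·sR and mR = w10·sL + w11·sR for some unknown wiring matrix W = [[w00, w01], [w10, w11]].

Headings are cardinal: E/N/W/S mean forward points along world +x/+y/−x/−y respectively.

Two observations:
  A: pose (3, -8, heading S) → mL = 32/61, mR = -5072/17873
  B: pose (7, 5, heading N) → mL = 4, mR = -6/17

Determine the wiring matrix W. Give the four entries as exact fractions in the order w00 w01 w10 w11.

obs A: pose=(3,-8,S) → sL=32/61, sR=160/293, mL=32/61, mR=-5072/17873
obs B: pose=(7,5,N) → sL=4, sR=40/17, mL=4, mR=-6/17
sensor matrix S = [[32/61, 160/293], [4, 40/17]]; det S = -288640/303841
solve [mL_A; mL_B] = S·[w00; w01] and [mR_A; mR_B] = S·[w10; w11]:
  w00 = 1, w01 = 0, w10 = 1/2, w11 = -1

1 0 1/2 -1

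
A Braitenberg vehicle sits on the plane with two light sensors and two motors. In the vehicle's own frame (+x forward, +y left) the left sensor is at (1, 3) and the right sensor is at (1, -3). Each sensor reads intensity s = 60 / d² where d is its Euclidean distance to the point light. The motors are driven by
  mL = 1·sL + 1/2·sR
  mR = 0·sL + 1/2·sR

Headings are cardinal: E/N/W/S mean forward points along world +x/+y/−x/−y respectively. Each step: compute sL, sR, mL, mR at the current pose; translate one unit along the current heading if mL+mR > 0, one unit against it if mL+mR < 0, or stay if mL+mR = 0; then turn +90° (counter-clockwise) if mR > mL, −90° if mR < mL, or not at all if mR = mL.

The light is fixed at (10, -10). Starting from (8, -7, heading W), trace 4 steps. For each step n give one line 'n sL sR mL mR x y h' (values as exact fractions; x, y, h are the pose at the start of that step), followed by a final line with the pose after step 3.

n=0: pose=(8,-7,W); sL=20/3, sR=4/3; mL=22/3, mR=2/3; mL+mR=8 → advance +1; mR−mL=-20/3 → turn -1·90°
n=1: pose=(7,-7,N); sL=15/13, sR=15/4; mL=315/104, mR=15/8; mL+mR=255/52 → advance +1; mR−mL=-15/13 → turn -1·90°
n=2: pose=(7,-6,E); sL=60/53, sR=12; mL=378/53, mR=6; mL+mR=696/53 → advance +1; mR−mL=-60/53 → turn -1·90°
n=3: pose=(8,-6,S); sL=6, sR=30/17; mL=117/17, mR=15/17; mL+mR=132/17 → advance +1; mR−mL=-6 → turn -1·90°

0 20/3 4/3 22/3 2/3 8 -7 W
1 15/13 15/4 315/104 15/8 7 -7 N
2 60/53 12 378/53 6 7 -6 E
3 6 30/17 117/17 15/17 8 -6 S
final 8 -7 W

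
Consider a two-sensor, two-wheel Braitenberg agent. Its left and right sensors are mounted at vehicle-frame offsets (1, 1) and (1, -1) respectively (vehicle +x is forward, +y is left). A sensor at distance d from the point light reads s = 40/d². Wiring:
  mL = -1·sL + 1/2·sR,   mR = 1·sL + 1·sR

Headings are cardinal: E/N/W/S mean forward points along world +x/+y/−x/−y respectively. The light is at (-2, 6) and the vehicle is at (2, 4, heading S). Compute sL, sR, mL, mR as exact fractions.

left sensor world pos  = (3, 3); dL² = 34
right sensor world pos = (1, 3); dR² = 18
sL = 40/34 = 20/17
sR = 40/18 = 20/9
mL = -1·sL + 1/2·sR = -10/153
mR = 1·sL + 1·sR = 520/153

20/17 20/9 -10/153 520/153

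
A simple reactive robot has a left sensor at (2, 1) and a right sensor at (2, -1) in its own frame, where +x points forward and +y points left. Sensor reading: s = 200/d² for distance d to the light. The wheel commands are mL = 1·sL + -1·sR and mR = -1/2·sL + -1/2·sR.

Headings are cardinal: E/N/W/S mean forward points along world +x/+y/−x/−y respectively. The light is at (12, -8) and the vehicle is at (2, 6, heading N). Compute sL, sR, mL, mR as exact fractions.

left sensor world pos  = (1, 8); dL² = 377
right sensor world pos = (3, 8); dR² = 337
sL = 200/377 = 200/377
sR = 200/337 = 200/337
mL = 1·sL + -1·sR = -8000/127049
mR = -1/2·sL + -1/2·sR = -71400/127049

200/377 200/337 -8000/127049 -71400/127049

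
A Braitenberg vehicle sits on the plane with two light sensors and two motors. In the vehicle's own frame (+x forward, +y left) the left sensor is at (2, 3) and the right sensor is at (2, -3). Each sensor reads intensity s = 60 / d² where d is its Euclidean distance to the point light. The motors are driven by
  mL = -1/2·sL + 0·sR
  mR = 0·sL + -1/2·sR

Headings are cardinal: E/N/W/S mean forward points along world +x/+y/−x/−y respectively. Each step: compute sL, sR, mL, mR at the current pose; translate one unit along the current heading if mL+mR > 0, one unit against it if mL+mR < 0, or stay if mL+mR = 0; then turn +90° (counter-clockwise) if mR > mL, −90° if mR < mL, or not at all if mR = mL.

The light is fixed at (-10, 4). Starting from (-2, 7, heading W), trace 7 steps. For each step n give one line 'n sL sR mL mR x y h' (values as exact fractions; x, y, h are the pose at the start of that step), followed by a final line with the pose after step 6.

0 5/3 5/6 -5/6 -5/12 -2 7 W
1 12/29 60/37 -6/29 -30/37 -1 7 S
2 6/5 30/49 -3/5 -15/49 -1 8 W
3 60/173 60/53 -30/173 -30/53 0 8 S
4 15/17 15/32 -15/34 -15/64 0 9 W
5 12/41 60/73 -6/41 -30/73 1 9 S
6 2/3 10/27 -1/3 -5/27 1 10 W
final 2 10 S

n=0: pose=(-2,7,W); sL=5/3, sR=5/6; mL=-5/6, mR=-5/12; mL+mR=-5/4 → advance -1; mR−mL=5/12 → turn +1·90°
n=1: pose=(-1,7,S); sL=12/29, sR=60/37; mL=-6/29, mR=-30/37; mL+mR=-1092/1073 → advance -1; mR−mL=-648/1073 → turn -1·90°
n=2: pose=(-1,8,W); sL=6/5, sR=30/49; mL=-3/5, mR=-15/49; mL+mR=-222/245 → advance -1; mR−mL=72/245 → turn +1·90°
n=3: pose=(0,8,S); sL=60/173, sR=60/53; mL=-30/173, mR=-30/53; mL+mR=-6780/9169 → advance -1; mR−mL=-3600/9169 → turn -1·90°
n=4: pose=(0,9,W); sL=15/17, sR=15/32; mL=-15/34, mR=-15/64; mL+mR=-735/1088 → advance -1; mR−mL=225/1088 → turn +1·90°
n=5: pose=(1,9,S); sL=12/41, sR=60/73; mL=-6/41, mR=-30/73; mL+mR=-1668/2993 → advance -1; mR−mL=-792/2993 → turn -1·90°
n=6: pose=(1,10,W); sL=2/3, sR=10/27; mL=-1/3, mR=-5/27; mL+mR=-14/27 → advance -1; mR−mL=4/27 → turn +1·90°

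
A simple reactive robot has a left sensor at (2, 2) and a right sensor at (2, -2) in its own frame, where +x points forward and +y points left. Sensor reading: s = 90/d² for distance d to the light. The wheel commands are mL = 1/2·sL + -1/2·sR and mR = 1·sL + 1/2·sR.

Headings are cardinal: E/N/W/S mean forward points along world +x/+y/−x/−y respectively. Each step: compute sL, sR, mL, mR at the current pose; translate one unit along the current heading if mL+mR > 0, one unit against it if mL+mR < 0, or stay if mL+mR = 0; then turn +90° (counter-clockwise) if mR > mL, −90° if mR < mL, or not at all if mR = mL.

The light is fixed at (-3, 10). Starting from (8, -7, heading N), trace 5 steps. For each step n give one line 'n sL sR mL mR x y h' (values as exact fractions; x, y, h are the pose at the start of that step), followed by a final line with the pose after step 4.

0 5/17 45/197 110/3349 2735/6698 8 -7 N
1 2/9 90/277 -128/2493 959/2493 8 -6 W
2 5/26 45/194 -25/1261 1555/5044 7 -6 S
3 10/41 18/101 136/4141 1379/4141 7 -7 E
4 5/17 45/197 110/3349 2735/6698 8 -7 N
final 8 -6 W

n=0: pose=(8,-7,N); sL=5/17, sR=45/197; mL=110/3349, mR=2735/6698; mL+mR=15/34 → advance +1; mR−mL=2515/6698 → turn +1·90°
n=1: pose=(8,-6,W); sL=2/9, sR=90/277; mL=-128/2493, mR=959/2493; mL+mR=1/3 → advance +1; mR−mL=1087/2493 → turn +1·90°
n=2: pose=(7,-6,S); sL=5/26, sR=45/194; mL=-25/1261, mR=1555/5044; mL+mR=15/52 → advance +1; mR−mL=1655/5044 → turn +1·90°
n=3: pose=(7,-7,E); sL=10/41, sR=18/101; mL=136/4141, mR=1379/4141; mL+mR=15/41 → advance +1; mR−mL=1243/4141 → turn +1·90°
n=4: pose=(8,-7,N); sL=5/17, sR=45/197; mL=110/3349, mR=2735/6698; mL+mR=15/34 → advance +1; mR−mL=2515/6698 → turn +1·90°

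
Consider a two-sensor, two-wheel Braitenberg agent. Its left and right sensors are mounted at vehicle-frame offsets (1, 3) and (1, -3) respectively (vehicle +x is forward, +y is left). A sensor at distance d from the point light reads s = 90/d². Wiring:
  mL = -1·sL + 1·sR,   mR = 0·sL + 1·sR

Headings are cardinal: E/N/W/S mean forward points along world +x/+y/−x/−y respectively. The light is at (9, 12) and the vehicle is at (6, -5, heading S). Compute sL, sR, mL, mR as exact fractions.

left sensor world pos  = (9, -6); dL² = 324
right sensor world pos = (3, -6); dR² = 360
sL = 90/324 = 5/18
sR = 90/360 = 1/4
mL = -1·sL + 1·sR = -1/36
mR = 0·sL + 1·sR = 1/4

5/18 1/4 -1/36 1/4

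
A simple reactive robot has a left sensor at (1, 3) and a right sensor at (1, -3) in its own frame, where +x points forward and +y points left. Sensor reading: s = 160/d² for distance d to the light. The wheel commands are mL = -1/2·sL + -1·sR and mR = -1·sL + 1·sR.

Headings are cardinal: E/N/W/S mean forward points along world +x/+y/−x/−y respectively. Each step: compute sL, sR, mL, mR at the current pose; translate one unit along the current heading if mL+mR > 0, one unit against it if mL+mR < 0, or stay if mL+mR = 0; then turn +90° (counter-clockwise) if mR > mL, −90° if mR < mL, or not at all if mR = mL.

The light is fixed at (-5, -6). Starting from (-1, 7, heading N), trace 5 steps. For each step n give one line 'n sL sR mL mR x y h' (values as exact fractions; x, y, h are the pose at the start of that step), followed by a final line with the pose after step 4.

0 160/197 32/49 -10224/9653 -1536/9653 -1 7 N
1 16/9 80/117 -184/117 -128/117 -1 6 W
2 32/37 32/25 -1584/925 384/925 0 6 S
3 40/73 20/17 -1800/1241 780/1241 0 7 E
4 160/197 32/49 -10224/9653 -1536/9653 -1 7 N
final -1 6 W

n=0: pose=(-1,7,N); sL=160/197, sR=32/49; mL=-10224/9653, mR=-1536/9653; mL+mR=-240/197 → advance -1; mR−mL=8688/9653 → turn +1·90°
n=1: pose=(-1,6,W); sL=16/9, sR=80/117; mL=-184/117, mR=-128/117; mL+mR=-8/3 → advance -1; mR−mL=56/117 → turn +1·90°
n=2: pose=(0,6,S); sL=32/37, sR=32/25; mL=-1584/925, mR=384/925; mL+mR=-48/37 → advance -1; mR−mL=1968/925 → turn +1·90°
n=3: pose=(0,7,E); sL=40/73, sR=20/17; mL=-1800/1241, mR=780/1241; mL+mR=-60/73 → advance -1; mR−mL=2580/1241 → turn +1·90°
n=4: pose=(-1,7,N); sL=160/197, sR=32/49; mL=-10224/9653, mR=-1536/9653; mL+mR=-240/197 → advance -1; mR−mL=8688/9653 → turn +1·90°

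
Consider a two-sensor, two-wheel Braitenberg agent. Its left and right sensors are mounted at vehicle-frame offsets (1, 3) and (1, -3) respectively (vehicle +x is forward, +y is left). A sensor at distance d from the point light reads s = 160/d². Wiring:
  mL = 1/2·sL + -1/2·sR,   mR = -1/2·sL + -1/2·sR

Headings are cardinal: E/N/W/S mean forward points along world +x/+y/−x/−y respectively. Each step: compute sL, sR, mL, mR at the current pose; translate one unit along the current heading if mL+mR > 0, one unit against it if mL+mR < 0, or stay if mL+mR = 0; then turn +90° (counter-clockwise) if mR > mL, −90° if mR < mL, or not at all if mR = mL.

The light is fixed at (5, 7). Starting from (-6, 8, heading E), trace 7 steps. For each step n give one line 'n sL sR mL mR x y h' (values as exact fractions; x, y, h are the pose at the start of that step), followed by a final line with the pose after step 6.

n=0: pose=(-6,8,E); sL=40/29, sR=20/13; mL=-30/377, mR=-550/377; mL+mR=-20/13 → advance -1; mR−mL=-40/29 → turn -1·90°
n=1: pose=(-7,8,S); sL=160/81, sR=32/45; mL=256/405, mR=-544/405; mL+mR=-32/45 → advance -1; mR−mL=-160/81 → turn -1·90°
n=2: pose=(-7,9,W); sL=16/17, sR=80/97; mL=96/1649, mR=-1456/1649; mL+mR=-80/97 → advance -1; mR−mL=-16/17 → turn -1·90°
n=3: pose=(-6,9,N); sL=32/41, sR=160/73; mL=-2112/2993, mR=-4448/2993; mL+mR=-160/73 → advance -1; mR−mL=-32/41 → turn -1·90°
n=4: pose=(-6,8,E); sL=40/29, sR=20/13; mL=-30/377, mR=-550/377; mL+mR=-20/13 → advance -1; mR−mL=-40/29 → turn -1·90°
n=5: pose=(-7,8,S); sL=160/81, sR=32/45; mL=256/405, mR=-544/405; mL+mR=-32/45 → advance -1; mR−mL=-160/81 → turn -1·90°
n=6: pose=(-7,9,W); sL=16/17, sR=80/97; mL=96/1649, mR=-1456/1649; mL+mR=-80/97 → advance -1; mR−mL=-16/17 → turn -1·90°

0 40/29 20/13 -30/377 -550/377 -6 8 E
1 160/81 32/45 256/405 -544/405 -7 8 S
2 16/17 80/97 96/1649 -1456/1649 -7 9 W
3 32/41 160/73 -2112/2993 -4448/2993 -6 9 N
4 40/29 20/13 -30/377 -550/377 -6 8 E
5 160/81 32/45 256/405 -544/405 -7 8 S
6 16/17 80/97 96/1649 -1456/1649 -7 9 W
final -6 9 N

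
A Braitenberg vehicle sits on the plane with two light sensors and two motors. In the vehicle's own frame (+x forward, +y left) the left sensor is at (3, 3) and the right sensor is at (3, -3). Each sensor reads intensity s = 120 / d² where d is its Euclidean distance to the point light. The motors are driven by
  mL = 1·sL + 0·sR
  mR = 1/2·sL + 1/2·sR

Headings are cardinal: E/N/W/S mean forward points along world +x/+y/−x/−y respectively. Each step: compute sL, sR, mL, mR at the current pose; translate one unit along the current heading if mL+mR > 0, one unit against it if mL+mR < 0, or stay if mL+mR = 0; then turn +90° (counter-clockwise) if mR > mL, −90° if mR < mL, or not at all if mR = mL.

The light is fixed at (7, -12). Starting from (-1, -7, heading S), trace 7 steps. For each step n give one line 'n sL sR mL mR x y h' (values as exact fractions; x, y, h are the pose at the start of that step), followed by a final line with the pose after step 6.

0 120/29 24/25 120/29 1848/725 -1 -7 S
1 60/61 12/17 60/61 876/1037 -1 -8 W
2 120/193 24/17 120/193 3336/3281 -2 -8 N
3 30/37 15/26 30/37 1335/1924 -2 -7 W
4 120/233 120/113 120/233 20760/26329 -3 -7 N
5 60/89 12/25 60/89 1284/2225 -3 -6 W
6 120/277 24/29 120/277 5064/8033 -4 -6 N
final -4 -5 W

n=0: pose=(-1,-7,S); sL=120/29, sR=24/25; mL=120/29, mR=1848/725; mL+mR=4848/725 → advance +1; mR−mL=-1152/725 → turn -1·90°
n=1: pose=(-1,-8,W); sL=60/61, sR=12/17; mL=60/61, mR=876/1037; mL+mR=1896/1037 → advance +1; mR−mL=-144/1037 → turn -1·90°
n=2: pose=(-2,-8,N); sL=120/193, sR=24/17; mL=120/193, mR=3336/3281; mL+mR=5376/3281 → advance +1; mR−mL=1296/3281 → turn +1·90°
n=3: pose=(-2,-7,W); sL=30/37, sR=15/26; mL=30/37, mR=1335/1924; mL+mR=2895/1924 → advance +1; mR−mL=-225/1924 → turn -1·90°
n=4: pose=(-3,-7,N); sL=120/233, sR=120/113; mL=120/233, mR=20760/26329; mL+mR=34320/26329 → advance +1; mR−mL=7200/26329 → turn +1·90°
n=5: pose=(-3,-6,W); sL=60/89, sR=12/25; mL=60/89, mR=1284/2225; mL+mR=2784/2225 → advance +1; mR−mL=-216/2225 → turn -1·90°
n=6: pose=(-4,-6,N); sL=120/277, sR=24/29; mL=120/277, mR=5064/8033; mL+mR=8544/8033 → advance +1; mR−mL=1584/8033 → turn +1·90°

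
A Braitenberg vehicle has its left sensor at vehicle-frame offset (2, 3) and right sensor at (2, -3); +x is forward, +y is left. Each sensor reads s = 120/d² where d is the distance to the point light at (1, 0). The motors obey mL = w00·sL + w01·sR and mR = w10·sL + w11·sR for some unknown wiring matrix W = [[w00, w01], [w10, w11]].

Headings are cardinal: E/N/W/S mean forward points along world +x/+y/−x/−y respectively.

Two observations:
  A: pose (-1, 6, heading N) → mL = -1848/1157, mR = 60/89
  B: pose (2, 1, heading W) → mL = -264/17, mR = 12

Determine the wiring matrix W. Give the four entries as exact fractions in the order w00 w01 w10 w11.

-1/2 -1/2 1/2 0

obs A: pose=(-1,6,N) → sL=120/89, sR=24/13, mL=-1848/1157, mR=60/89
obs B: pose=(2,1,W) → sL=24, sR=120/17, mL=-264/17, mR=12
sensor matrix S = [[120/89, 24/13], [24, 120/17]]; det S = -684288/19669
solve [mL_A; mL_B] = S·[w00; w01] and [mR_A; mR_B] = S·[w10; w11]:
  w00 = -1/2, w01 = -1/2, w10 = 1/2, w11 = 0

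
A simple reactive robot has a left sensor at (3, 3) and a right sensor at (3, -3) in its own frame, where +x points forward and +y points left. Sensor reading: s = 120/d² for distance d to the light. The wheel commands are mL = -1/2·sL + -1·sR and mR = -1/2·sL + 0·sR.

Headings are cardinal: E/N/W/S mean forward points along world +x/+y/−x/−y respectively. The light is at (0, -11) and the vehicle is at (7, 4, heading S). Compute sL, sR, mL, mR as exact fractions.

left sensor world pos  = (10, 1); dL² = 244
right sensor world pos = (4, 1); dR² = 160
sL = 120/244 = 30/61
sR = 120/160 = 3/4
mL = -1/2·sL + -1·sR = -243/244
mR = -1/2·sL + 0·sR = -15/61

30/61 3/4 -243/244 -15/61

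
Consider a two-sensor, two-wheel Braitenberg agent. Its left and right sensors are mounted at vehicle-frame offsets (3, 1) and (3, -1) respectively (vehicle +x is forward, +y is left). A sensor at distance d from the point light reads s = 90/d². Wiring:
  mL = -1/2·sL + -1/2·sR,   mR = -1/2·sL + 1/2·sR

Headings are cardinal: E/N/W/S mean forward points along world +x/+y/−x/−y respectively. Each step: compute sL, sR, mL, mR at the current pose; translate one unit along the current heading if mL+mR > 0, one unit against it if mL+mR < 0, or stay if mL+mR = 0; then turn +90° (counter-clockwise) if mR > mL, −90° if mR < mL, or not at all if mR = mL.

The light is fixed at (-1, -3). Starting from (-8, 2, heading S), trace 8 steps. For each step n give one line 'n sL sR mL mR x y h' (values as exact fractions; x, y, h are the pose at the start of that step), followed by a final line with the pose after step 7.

0 9/4 45/34 -243/136 -63/136 -8 2 S
1 18/13 90/41 -954/533 216/533 -8 3 E
2 5/9 9/13 -73/117 8/117 -9 3 N
3 90/137 90/157 -13230/21509 -900/21509 -9 2 W
4 9/4 45/34 -243/136 -63/136 -8 2 S
5 18/13 90/41 -954/533 216/533 -8 3 E
6 5/9 9/13 -73/117 8/117 -9 3 N
7 90/137 90/157 -13230/21509 -900/21509 -9 2 W
final -8 2 S

n=0: pose=(-8,2,S); sL=9/4, sR=45/34; mL=-243/136, mR=-63/136; mL+mR=-9/4 → advance -1; mR−mL=45/34 → turn +1·90°
n=1: pose=(-8,3,E); sL=18/13, sR=90/41; mL=-954/533, mR=216/533; mL+mR=-18/13 → advance -1; mR−mL=90/41 → turn +1·90°
n=2: pose=(-9,3,N); sL=5/9, sR=9/13; mL=-73/117, mR=8/117; mL+mR=-5/9 → advance -1; mR−mL=9/13 → turn +1·90°
n=3: pose=(-9,2,W); sL=90/137, sR=90/157; mL=-13230/21509, mR=-900/21509; mL+mR=-90/137 → advance -1; mR−mL=90/157 → turn +1·90°
n=4: pose=(-8,2,S); sL=9/4, sR=45/34; mL=-243/136, mR=-63/136; mL+mR=-9/4 → advance -1; mR−mL=45/34 → turn +1·90°
n=5: pose=(-8,3,E); sL=18/13, sR=90/41; mL=-954/533, mR=216/533; mL+mR=-18/13 → advance -1; mR−mL=90/41 → turn +1·90°
n=6: pose=(-9,3,N); sL=5/9, sR=9/13; mL=-73/117, mR=8/117; mL+mR=-5/9 → advance -1; mR−mL=9/13 → turn +1·90°
n=7: pose=(-9,2,W); sL=90/137, sR=90/157; mL=-13230/21509, mR=-900/21509; mL+mR=-90/137 → advance -1; mR−mL=90/157 → turn +1·90°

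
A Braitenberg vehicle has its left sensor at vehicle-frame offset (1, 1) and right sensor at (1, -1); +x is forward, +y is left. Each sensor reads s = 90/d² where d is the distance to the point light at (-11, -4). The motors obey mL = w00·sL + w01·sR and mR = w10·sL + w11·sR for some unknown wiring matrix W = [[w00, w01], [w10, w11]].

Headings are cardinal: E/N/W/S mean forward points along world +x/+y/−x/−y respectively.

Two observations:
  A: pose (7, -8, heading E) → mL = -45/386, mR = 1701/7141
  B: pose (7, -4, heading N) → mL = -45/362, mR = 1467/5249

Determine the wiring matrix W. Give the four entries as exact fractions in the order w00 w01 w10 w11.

0 -1/2 1/2 1/2

obs A: pose=(7,-8,E) → sL=9/37, sR=45/193, mL=-45/386, mR=1701/7141
obs B: pose=(7,-4,N) → sL=9/29, sR=45/181, mL=-45/362, mR=1467/5249
sensor matrix S = [[9/37, 45/193], [9/29, 45/181]]; det S = -445500/37483109
solve [mL_A; mL_B] = S·[w00; w01] and [mR_A; mR_B] = S·[w10; w11]:
  w00 = 0, w01 = -1/2, w10 = 1/2, w11 = 1/2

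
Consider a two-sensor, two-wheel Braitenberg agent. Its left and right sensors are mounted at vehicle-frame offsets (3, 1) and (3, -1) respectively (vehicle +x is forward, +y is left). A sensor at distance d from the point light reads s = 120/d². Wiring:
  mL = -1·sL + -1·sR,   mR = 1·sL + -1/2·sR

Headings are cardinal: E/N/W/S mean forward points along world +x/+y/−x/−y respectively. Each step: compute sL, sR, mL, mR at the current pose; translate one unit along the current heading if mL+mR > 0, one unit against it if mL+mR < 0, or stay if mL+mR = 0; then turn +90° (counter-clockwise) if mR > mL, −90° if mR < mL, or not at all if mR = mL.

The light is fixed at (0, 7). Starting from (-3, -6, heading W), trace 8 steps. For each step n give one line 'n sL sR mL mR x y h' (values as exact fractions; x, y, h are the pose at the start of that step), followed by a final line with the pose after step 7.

0 15/29 2/3 -103/87 16/87 -3 -6 W
1 120/257 24/53 -12528/13621 3276/13621 -2 -6 S
2 60/61 12/17 -1752/1037 654/1037 -2 -5 E
3 120/97 24/17 -4368/1649 876/1649 -3 -5 N
4 15/29 2/3 -103/87 16/87 -3 -6 W
5 120/257 24/53 -12528/13621 3276/13621 -2 -6 S
6 60/61 12/17 -1752/1037 654/1037 -2 -5 E
7 120/97 24/17 -4368/1649 876/1649 -3 -5 N
final -3 -6 W

n=0: pose=(-3,-6,W); sL=15/29, sR=2/3; mL=-103/87, mR=16/87; mL+mR=-1 → advance -1; mR−mL=119/87 → turn +1·90°
n=1: pose=(-2,-6,S); sL=120/257, sR=24/53; mL=-12528/13621, mR=3276/13621; mL+mR=-36/53 → advance -1; mR−mL=15804/13621 → turn +1·90°
n=2: pose=(-2,-5,E); sL=60/61, sR=12/17; mL=-1752/1037, mR=654/1037; mL+mR=-18/17 → advance -1; mR−mL=2406/1037 → turn +1·90°
n=3: pose=(-3,-5,N); sL=120/97, sR=24/17; mL=-4368/1649, mR=876/1649; mL+mR=-36/17 → advance -1; mR−mL=5244/1649 → turn +1·90°
n=4: pose=(-3,-6,W); sL=15/29, sR=2/3; mL=-103/87, mR=16/87; mL+mR=-1 → advance -1; mR−mL=119/87 → turn +1·90°
n=5: pose=(-2,-6,S); sL=120/257, sR=24/53; mL=-12528/13621, mR=3276/13621; mL+mR=-36/53 → advance -1; mR−mL=15804/13621 → turn +1·90°
n=6: pose=(-2,-5,E); sL=60/61, sR=12/17; mL=-1752/1037, mR=654/1037; mL+mR=-18/17 → advance -1; mR−mL=2406/1037 → turn +1·90°
n=7: pose=(-3,-5,N); sL=120/97, sR=24/17; mL=-4368/1649, mR=876/1649; mL+mR=-36/17 → advance -1; mR−mL=5244/1649 → turn +1·90°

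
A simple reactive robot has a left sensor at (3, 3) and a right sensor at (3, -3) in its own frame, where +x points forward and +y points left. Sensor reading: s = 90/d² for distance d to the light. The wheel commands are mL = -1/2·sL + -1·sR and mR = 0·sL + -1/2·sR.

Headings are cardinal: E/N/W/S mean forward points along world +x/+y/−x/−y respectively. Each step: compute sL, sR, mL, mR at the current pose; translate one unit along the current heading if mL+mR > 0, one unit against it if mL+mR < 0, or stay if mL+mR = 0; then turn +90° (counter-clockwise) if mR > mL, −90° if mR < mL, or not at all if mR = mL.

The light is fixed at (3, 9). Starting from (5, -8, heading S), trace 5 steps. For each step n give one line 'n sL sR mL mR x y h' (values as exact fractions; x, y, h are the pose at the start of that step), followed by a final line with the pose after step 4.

n=0: pose=(5,-8,S); sL=18/85, sR=90/401; mL=-11259/34085, mR=-45/401; mL+mR=-15084/34085 → advance -1; mR−mL=7434/34085 → turn +1·90°
n=1: pose=(5,-7,E); sL=45/97, sR=45/193; mL=-17415/37442, mR=-45/386; mL+mR=-10890/18721 → advance -1; mR−mL=6525/18721 → turn +1·90°
n=2: pose=(4,-7,N); sL=90/173, sR=18/37; mL=-4779/6401, mR=-9/37; mL+mR=-6336/6401 → advance -1; mR−mL=3222/6401 → turn +1·90°
n=3: pose=(4,-8,W); sL=45/202, sR=9/20; mL=-567/1010, mR=-9/40; mL+mR=-3177/4040 → advance -1; mR−mL=1359/4040 → turn +1·90°
n=4: pose=(5,-8,S); sL=18/85, sR=90/401; mL=-11259/34085, mR=-45/401; mL+mR=-15084/34085 → advance -1; mR−mL=7434/34085 → turn +1·90°

0 18/85 90/401 -11259/34085 -45/401 5 -8 S
1 45/97 45/193 -17415/37442 -45/386 5 -7 E
2 90/173 18/37 -4779/6401 -9/37 4 -7 N
3 45/202 9/20 -567/1010 -9/40 4 -8 W
4 18/85 90/401 -11259/34085 -45/401 5 -8 S
final 5 -7 E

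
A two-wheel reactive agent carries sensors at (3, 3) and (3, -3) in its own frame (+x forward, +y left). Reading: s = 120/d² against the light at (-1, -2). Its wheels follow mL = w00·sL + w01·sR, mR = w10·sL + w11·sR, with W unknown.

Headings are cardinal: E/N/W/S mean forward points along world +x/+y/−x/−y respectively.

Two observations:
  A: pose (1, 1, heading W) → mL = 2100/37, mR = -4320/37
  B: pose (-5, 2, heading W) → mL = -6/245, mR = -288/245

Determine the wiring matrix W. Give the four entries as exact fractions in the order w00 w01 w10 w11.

obs A: pose=(1,1,W) → sL=120, sR=120/37, mL=2100/37, mR=-4320/37
obs B: pose=(-5,2,W) → sL=12/5, sR=60/49, mL=-6/245, mR=-288/245
sensor matrix S = [[120, 120/37], [12/5, 60/49]]; det S = 252288/1813
solve [mL_A; mL_B] = S·[w00; w01] and [mR_A; mR_B] = S·[w10; w11]:
  w00 = 1/2, w01 = -1, w10 = -1, w11 = 1

1/2 -1 -1 1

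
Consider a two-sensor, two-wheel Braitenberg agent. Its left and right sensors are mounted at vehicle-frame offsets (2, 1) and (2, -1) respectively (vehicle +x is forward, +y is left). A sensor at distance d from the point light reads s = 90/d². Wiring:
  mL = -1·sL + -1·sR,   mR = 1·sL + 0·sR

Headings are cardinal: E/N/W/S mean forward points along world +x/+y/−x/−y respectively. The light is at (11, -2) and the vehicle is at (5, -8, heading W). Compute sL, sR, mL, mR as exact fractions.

90/113 90/89 -18180/10057 90/113

left sensor world pos  = (3, -9); dL² = 113
right sensor world pos = (3, -7); dR² = 89
sL = 90/113 = 90/113
sR = 90/89 = 90/89
mL = -1·sL + -1·sR = -18180/10057
mR = 1·sL + 0·sR = 90/113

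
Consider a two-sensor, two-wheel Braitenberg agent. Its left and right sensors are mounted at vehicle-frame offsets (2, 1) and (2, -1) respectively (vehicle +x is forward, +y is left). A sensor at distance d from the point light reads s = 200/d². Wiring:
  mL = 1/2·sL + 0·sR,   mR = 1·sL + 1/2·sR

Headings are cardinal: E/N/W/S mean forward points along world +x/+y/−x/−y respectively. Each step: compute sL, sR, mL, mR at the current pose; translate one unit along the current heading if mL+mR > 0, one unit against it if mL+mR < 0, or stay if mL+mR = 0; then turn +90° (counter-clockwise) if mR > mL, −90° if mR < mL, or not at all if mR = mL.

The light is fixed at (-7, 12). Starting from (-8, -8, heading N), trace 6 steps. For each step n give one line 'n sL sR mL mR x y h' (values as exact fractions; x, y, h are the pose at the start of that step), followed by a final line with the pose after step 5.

n=0: pose=(-8,-8,N); sL=25/41, sR=50/81; mL=25/82, mR=3050/3321; mL+mR=8125/6642 → advance +1; mR−mL=4075/6642 → turn +1·90°
n=1: pose=(-8,-7,W); sL=200/409, sR=200/333; mL=100/409, mR=107500/136197; mL+mR=140800/136197 → advance +1; mR−mL=74200/136197 → turn +1·90°
n=2: pose=(-9,-7,S); sL=100/221, sR=4/9; mL=50/221, mR=1342/1989; mL+mR=1792/1989 → advance +1; mR−mL=892/1989 → turn +1·90°
n=3: pose=(-9,-8,E); sL=200/361, sR=200/441; mL=100/361, mR=124300/159201; mL+mR=168400/159201 → advance +1; mR−mL=80200/159201 → turn +1·90°
n=4: pose=(-8,-8,N); sL=25/41, sR=50/81; mL=25/82, mR=3050/3321; mL+mR=8125/6642 → advance +1; mR−mL=4075/6642 → turn +1·90°
n=5: pose=(-8,-7,W); sL=200/409, sR=200/333; mL=100/409, mR=107500/136197; mL+mR=140800/136197 → advance +1; mR−mL=74200/136197 → turn +1·90°

0 25/41 50/81 25/82 3050/3321 -8 -8 N
1 200/409 200/333 100/409 107500/136197 -8 -7 W
2 100/221 4/9 50/221 1342/1989 -9 -7 S
3 200/361 200/441 100/361 124300/159201 -9 -8 E
4 25/41 50/81 25/82 3050/3321 -8 -8 N
5 200/409 200/333 100/409 107500/136197 -8 -7 W
final -9 -7 S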